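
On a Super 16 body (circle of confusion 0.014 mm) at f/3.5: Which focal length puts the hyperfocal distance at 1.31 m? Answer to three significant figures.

7.99 mm

From H = f²/(N·c) + f, with f ≪ H: f ≈ √(H·N·c) = √(1310 × 3.5 × 0.014) = √64.190 ≈ 8.012 mm.
Exact: f² + N·c·f − N·c·H = 0 ⇒ f = (−N·c + √((N·c)² + 4·N·c·H))/2 = (−0.049 + √256.76)/2 ≈ 7.9874 mm ≈ 7.99 mm.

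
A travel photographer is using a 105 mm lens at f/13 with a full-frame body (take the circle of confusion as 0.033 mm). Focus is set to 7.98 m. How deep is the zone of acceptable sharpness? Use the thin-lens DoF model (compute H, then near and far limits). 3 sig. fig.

Hyperfocal distance H = f²/(N·c) + f = 105²/(13 × 0.033) + 105 = 11025/0.429 + 105 ≈ 25804.3 mm ≈ 25.80 m.
Near limit Dn = s·(H − f)/(H + s − 2f) = 7980 × (25804.3 − 105) / (25804.3 + 7980 − 2 × 105) = 7980 × 25699.3 / 33574.3 ≈ 6108.3 mm.
Far limit Df = s·(H − f)/(H − s) = 7980 × (25804.3 − 105) / (25804.3 − 7980) = 7980 × 25699.3 / 17824.3 ≈ 11505.7 mm.
Depth of field = Df − Dn = 11505.7 − 6108.3 ≈ 5397.4 mm ≈ 5.40 m.

5.40 m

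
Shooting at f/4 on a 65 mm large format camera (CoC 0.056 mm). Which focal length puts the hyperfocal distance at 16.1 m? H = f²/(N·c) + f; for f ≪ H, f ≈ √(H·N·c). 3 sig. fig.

From H = f²/(N·c) + f, with f ≪ H: f ≈ √(H·N·c) = √(16100 × 4 × 0.056) = √3606.4 ≈ 60.05 mm.
Exact: f² + N·c·f − N·c·H = 0 ⇒ f = (−N·c + √((N·c)² + 4·N·c·H))/2 = (−0.224 + √14426)/2 ≈ 59.941 mm ≈ 59.9 mm.

59.9 mm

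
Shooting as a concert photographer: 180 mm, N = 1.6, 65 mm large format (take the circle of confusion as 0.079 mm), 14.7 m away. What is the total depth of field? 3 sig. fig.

1.67 m

Hyperfocal distance H = f²/(N·c) + f = 180²/(1.6 × 0.079) + 180 = 32400/0.1264 + 180 ≈ 256509.1 mm ≈ 256.5 m.
Near limit Dn = s·(H − f)/(H + s − 2f) = 14700 × (256509.1 − 180) / (256509.1 + 14700 − 2 × 180) = 14700 × 256329.1 / 270849.1 ≈ 13911.9 mm.
Far limit Df = s·(H − f)/(H − s) = 14700 × (256509.1 − 180) / (256509.1 − 14700) = 14700 × 256329.1 / 241809.1 ≈ 15582.7 mm.
Depth of field = Df − Dn = 15582.7 − 13911.9 ≈ 1670.8 mm ≈ 1.67 m.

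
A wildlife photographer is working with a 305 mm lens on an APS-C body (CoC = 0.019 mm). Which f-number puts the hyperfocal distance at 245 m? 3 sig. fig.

Rearrange H = f²/(N·c) + f for N: N = f² / ((H − f)·c).
N = 305² / ((245000 − 305) × 0.019) = 93025 / 4649 ≈ 20.

f/20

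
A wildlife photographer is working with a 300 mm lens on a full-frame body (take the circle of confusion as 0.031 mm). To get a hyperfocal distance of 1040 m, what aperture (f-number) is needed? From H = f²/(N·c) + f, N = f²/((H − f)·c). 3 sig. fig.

Rearrange H = f²/(N·c) + f for N: N = f² / ((H − f)·c).
N = 300² / ((1040000 − 300) × 0.031) = 90000 / 32231 ≈ 2.79.

f/2.79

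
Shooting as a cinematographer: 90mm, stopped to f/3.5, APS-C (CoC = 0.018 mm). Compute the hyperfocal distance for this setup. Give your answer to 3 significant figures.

129 m

Hyperfocal distance H = f²/(N·c) + f = 90²/(3.5 × 0.018) + 90 = 8100/0.063 + 90 ≈ 128661.4 mm ≈ 129 m.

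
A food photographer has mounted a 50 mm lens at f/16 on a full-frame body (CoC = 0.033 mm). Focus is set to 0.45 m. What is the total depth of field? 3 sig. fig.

Hyperfocal distance H = f²/(N·c) + f = 50²/(16 × 0.033) + 50 = 2500/0.528 + 50 ≈ 4784.8 mm ≈ 4.785 m.
Near limit Dn = s·(H − f)/(H + s − 2f) = 450 × (4784.8 − 50) / (4784.8 + 450 − 2 × 50) = 450 × 4734.8 / 5134.8 ≈ 414.945 mm.
Far limit Df = s·(H − f)/(H − s) = 450 × (4784.8 − 50) / (4784.8 − 450) = 450 × 4734.8 / 4334.8 ≈ 491.524 mm.
Depth of field = Df − Dn = 491.524 − 414.945 ≈ 76.579 mm.

76.6 mm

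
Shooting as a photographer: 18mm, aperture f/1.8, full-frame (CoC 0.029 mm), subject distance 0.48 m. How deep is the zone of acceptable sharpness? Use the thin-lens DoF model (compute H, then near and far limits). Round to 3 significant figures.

71.9 mm

Hyperfocal distance H = f²/(N·c) + f = 18²/(1.8 × 0.029) + 18 = 324/0.0522 + 18 ≈ 6224.9 mm ≈ 6.225 m.
Near limit Dn = s·(H − f)/(H + s − 2f) = 480 × (6224.9 − 18) / (6224.9 + 480 − 2 × 18) = 480 × 6206.9 / 6668.9 ≈ 446.747 mm.
Far limit Df = s·(H − f)/(H − s) = 480 × (6224.9 − 18) / (6224.9 − 480) = 480 × 6206.9 / 5744.9 ≈ 518.601 mm.
Depth of field = Df − Dn = 518.601 − 446.747 ≈ 71.854 mm.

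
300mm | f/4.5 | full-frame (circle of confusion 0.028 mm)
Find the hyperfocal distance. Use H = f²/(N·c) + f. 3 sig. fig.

715 m

Hyperfocal distance H = f²/(N·c) + f = 300²/(4.5 × 0.028) + 300 = 90000/0.126 + 300 ≈ 714585.7 mm ≈ 715 m.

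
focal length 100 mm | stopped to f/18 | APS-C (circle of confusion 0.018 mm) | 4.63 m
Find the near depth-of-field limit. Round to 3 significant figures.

Hyperfocal distance H = f²/(N·c) + f = 100²/(18 × 0.018) + 100 = 10000/0.324 + 100 ≈ 30964.2 mm ≈ 30.96 m.
Near limit Dn = s·(H − f)/(H + s − 2f) = 4630 × (30964.2 − 100) / (30964.2 + 4630 − 2 × 100) = 4630 × 30864.2 / 35394.2 ≈ 4037.4 mm ≈ 4.04 m.

4.04 m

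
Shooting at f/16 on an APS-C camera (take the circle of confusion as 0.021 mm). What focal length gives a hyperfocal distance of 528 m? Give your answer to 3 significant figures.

421 mm

From H = f²/(N·c) + f, with f ≪ H: f ≈ √(H·N·c) = √(528000 × 16 × 0.021) = √177408 ≈ 421.2 mm.
The +f correction barely moves this — solving exactly, f² + N·c·f − N·c·H = 0 ⇒ f = (−N·c + √((N·c)² + 4·N·c·H))/2 = (−0.336 + √709632)/2 ≈ 421.03 mm, so f ≈ 421 mm.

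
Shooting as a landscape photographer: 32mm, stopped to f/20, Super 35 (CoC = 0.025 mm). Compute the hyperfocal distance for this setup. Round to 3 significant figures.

Hyperfocal distance H = f²/(N·c) + f = 32²/(20 × 0.025) + 32 = 1024/0.5 + 32 ≈ 2080.0 mm ≈ 2.08 m.

2.08 m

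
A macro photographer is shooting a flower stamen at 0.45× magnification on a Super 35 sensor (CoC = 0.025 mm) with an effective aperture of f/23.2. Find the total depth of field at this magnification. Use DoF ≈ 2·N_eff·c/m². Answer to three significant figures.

5.73 mm

At magnification m, DoF ≈ 2·N_eff·c/m² = 2 × 23.2 × 0.025 / 0.45² = 1.16 / 0.2025 ≈ 5.73 mm.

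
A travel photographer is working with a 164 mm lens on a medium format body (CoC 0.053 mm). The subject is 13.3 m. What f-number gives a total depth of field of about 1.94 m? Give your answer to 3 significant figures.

f/2.80

Write h = H − f = f²/(N·c). The thin-lens limits are Dn = s·h/(h + (s−f)) and Df = s·h/(h − (s−f)), so DoF = Df − Dn = 2·s·(s−f)·h / (h² − (s−f)²).
That is a quadratic in h: DoF·h² − 2·s·(s−f)·h − DoF·(s−f)² = 0 ⇒ h = (s−f)·(s + √(s² + DoF²)) / DoF = 13136 × (13300 + √(13300² + 1940²)) / 1940 = 13136 × (13300 + 13440.7) / 1940 ≈ 181065 mm.
Then N = f²/(c·h) = 164² / (0.053 × 181065) = 26896 / 9596.5 ≈ 2.80.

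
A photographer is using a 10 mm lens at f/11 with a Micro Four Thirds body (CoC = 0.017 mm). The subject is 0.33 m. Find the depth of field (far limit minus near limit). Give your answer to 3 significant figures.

Hyperfocal distance H = f²/(N·c) + f = 10²/(11 × 0.017) + 10 = 100/0.187 + 10 ≈ 544.8 mm ≈ 0.545 m.
Near limit Dn = s·(H − f)/(H + s − 2f) = 330 × (544.8 − 10) / (544.8 + 330 − 2 × 10) = 330 × 534.8 / 854.8 ≈ 206.46 mm.
Far limit Df = s·(H − f)/(H − s) = 330 × (544.8 − 10) / (544.8 − 330) = 330 × 534.8 / 214.8 ≈ 821.71 mm.
Depth of field = Df − Dn = 821.71 − 206.46 ≈ 615.25 mm ≈ 0.615 m.

0.615 m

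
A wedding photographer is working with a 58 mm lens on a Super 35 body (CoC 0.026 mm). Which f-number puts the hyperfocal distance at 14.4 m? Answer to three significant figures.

f/9.02

Rearrange H = f²/(N·c) + f for N: N = f² / ((H − f)·c).
N = 58² / ((14400 − 58) × 0.026) = 3364 / 372.9 ≈ 9.02.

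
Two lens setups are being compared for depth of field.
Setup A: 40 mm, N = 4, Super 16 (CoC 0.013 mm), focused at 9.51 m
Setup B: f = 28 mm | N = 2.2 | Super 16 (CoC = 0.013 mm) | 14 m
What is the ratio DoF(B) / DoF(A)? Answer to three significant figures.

Setup A: H = 40²/(4×0.013) + 40 ≈ 30809.2 mm; DoF = Df − Dn = 13738.3 − 7271.9 ≈ 6466.4 mm.
Setup B: H = 28²/(2.2×0.013) + 28 ≈ 27440.6 mm; DoF = Df − Dn = 28554 − 9273 ≈ 19281 mm.
Ratio = 19281 / 6466.4 ≈ 2.98.

2.98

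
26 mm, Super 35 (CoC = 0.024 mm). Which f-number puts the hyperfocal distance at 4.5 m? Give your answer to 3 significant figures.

f/6.30

Rearrange H = f²/(N·c) + f for N: N = f² / ((H − f)·c).
N = 26² / ((4500 − 26) × 0.024) = 676 / 107.4 ≈ 6.30.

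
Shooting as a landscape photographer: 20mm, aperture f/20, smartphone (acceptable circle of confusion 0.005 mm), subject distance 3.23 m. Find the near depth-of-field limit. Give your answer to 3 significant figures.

Hyperfocal distance H = f²/(N·c) + f = 20²/(20 × 0.005) + 20 = 400/0.1 + 20 ≈ 4020.0 mm ≈ 4.020 m.
Near limit Dn = s·(H − f)/(H + s − 2f) = 3230 × (4020.0 − 20) / (4020.0 + 3230 − 2 × 20) = 3230 × 4000.0 / 7210.0 ≈ 1792.0 mm ≈ 1.79 m.

1.79 m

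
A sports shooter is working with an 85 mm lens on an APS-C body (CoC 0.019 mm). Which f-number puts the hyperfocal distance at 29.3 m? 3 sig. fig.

f/13

Rearrange H = f²/(N·c) + f for N: N = f² / ((H − f)·c).
N = 85² / ((29300 − 85) × 0.019) = 7225 / 555.1 ≈ 13.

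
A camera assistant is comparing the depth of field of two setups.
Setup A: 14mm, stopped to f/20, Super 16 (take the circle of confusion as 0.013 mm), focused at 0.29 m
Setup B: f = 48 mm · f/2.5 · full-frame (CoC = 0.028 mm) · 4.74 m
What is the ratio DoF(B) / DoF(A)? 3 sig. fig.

5.63

Setup A: H = 14²/(20×0.013) + 14 ≈ 767.8 mm; DoF = Df − Dn = 457.50 − 212.28 ≈ 245.22 mm.
Setup B: H = 48²/(2.5×0.028) + 48 ≈ 32962.3 mm; DoF = Df − Dn = 5528.0 − 4148.6 ≈ 1379.4 mm.
Ratio = 1379.4 / 245.22 ≈ 5.63.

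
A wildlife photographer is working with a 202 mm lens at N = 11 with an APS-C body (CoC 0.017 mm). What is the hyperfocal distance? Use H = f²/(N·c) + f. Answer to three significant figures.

218 m

Hyperfocal distance H = f²/(N·c) + f = 202²/(11 × 0.017) + 202 = 40804/0.187 + 202 ≈ 218405.2 mm ≈ 218 m.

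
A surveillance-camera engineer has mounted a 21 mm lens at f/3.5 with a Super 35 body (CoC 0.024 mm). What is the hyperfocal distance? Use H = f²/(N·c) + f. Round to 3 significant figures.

5.27 m

Hyperfocal distance H = f²/(N·c) + f = 21²/(3.5 × 0.024) + 21 = 441/0.084 + 21 ≈ 5271.0 mm ≈ 5.27 m.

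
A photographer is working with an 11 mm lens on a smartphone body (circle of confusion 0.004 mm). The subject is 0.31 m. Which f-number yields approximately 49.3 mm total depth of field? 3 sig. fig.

f/7.99

Write h = H − f = f²/(N·c). The thin-lens limits are Dn = s·h/(h + (s−f)) and Df = s·h/(h − (s−f)), so DoF = Df − Dn = 2·s·(s−f)·h / (h² − (s−f)²).
That is a quadratic in h: DoF·h² − 2·s·(s−f)·h − DoF·(s−f)² = 0 ⇒ h = (s−f)·(s + √(s² + DoF²)) / DoF = 299 × (310 + √(310² + 49.3²)) / 49.3 = 299 × (310 + 313.896) / 49.3 ≈ 3783.9 mm.
Then N = f²/(c·h) = 11² / (0.004 × 3783.9) = 121 / 15.135 ≈ 7.99.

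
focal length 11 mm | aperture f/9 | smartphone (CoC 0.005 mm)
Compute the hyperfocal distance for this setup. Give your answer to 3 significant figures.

2.70 m

Hyperfocal distance H = f²/(N·c) + f = 11²/(9 × 0.005) + 11 = 121/0.045 + 11 ≈ 2699.9 mm ≈ 2.70 m.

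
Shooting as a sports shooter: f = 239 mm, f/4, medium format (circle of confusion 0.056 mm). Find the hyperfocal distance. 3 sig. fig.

255 m

Hyperfocal distance H = f²/(N·c) + f = 239²/(4 × 0.056) + 239 = 57121/0.224 + 239 ≈ 255243.5 mm ≈ 255 m.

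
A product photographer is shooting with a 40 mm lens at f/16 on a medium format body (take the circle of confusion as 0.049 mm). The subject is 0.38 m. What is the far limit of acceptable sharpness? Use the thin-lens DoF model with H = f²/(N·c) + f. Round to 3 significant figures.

Hyperfocal distance H = f²/(N·c) + f = 40²/(16 × 0.049) + 40 = 1600/0.784 + 40 ≈ 2080.8 mm ≈ 2.081 m.
Far limit Df = s·(H − f)/(H − s) = 380 × (2080.8 − 40) / (2080.8 − 380) = 380 × 2040.8 / 1700.8 ≈ 455.96 mm.

456 mm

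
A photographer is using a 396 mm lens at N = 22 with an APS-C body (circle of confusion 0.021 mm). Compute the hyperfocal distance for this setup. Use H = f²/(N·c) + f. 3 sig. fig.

340 m

Hyperfocal distance H = f²/(N·c) + f = 396²/(22 × 0.021) + 396 = 156816/0.462 + 396 ≈ 339824.6 mm ≈ 340 m.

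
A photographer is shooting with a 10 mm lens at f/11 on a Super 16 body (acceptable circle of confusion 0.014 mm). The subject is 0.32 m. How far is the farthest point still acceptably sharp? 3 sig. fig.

Hyperfocal distance H = f²/(N·c) + f = 10²/(11 × 0.014) + 10 = 100/0.154 + 10 ≈ 659.4 mm ≈ 0.659 m.
Far limit Df = s·(H − f)/(H − s) = 320 × (659.4 − 10) / (659.4 − 320) = 320 × 649.4 / 339.4 ≈ 612.32 mm ≈ 0.612 m.

0.612 m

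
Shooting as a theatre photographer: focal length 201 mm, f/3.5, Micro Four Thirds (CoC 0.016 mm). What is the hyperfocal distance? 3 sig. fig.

Hyperfocal distance H = f²/(N·c) + f = 201²/(3.5 × 0.016) + 201 = 40401/0.056 + 201 ≈ 721647.4 mm ≈ 722 m.

722 m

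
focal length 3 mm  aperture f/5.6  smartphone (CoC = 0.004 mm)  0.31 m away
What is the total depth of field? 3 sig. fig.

1.14 m

Hyperfocal distance H = f²/(N·c) + f = 3²/(5.6 × 0.004) + 3 = 9/0.0224 + 3 ≈ 404.8 mm ≈ 0.405 m.
Near limit Dn = s·(H − f)/(H + s − 2f) = 310 × (404.8 − 3) / (404.8 + 310 − 2 × 3) = 310 × 401.8 / 708.8 ≈ 175.7 mm.
Far limit Df = s·(H − f)/(H − s) = 310 × (404.8 − 3) / (404.8 − 310) = 310 × 401.8 / 94.8 ≈ 1314.1 mm.
Depth of field = Df − Dn = 1314.1 − 175.7 ≈ 1138.4 mm ≈ 1.14 m.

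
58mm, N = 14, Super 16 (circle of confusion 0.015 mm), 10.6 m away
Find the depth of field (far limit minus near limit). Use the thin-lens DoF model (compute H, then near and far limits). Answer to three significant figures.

Hyperfocal distance H = f²/(N·c) + f = 58²/(14 × 0.015) + 58 = 3364/0.21 + 58 ≈ 16077.0 mm ≈ 16.08 m.
Near limit Dn = s·(H − f)/(H + s − 2f) = 10600 × (16077.0 − 58) / (16077.0 + 10600 − 2 × 58) = 10600 × 16019.0 / 26561.0 ≈ 6393 mm.
Far limit Df = s·(H − f)/(H − s) = 10600 × (16077.0 − 58) / (16077.0 − 10600) = 10600 × 16019.0 / 5477.0 ≈ 31002 mm.
Depth of field = Df − Dn = 31002 − 6393 ≈ 24609 mm ≈ 24.6 m.

24.6 m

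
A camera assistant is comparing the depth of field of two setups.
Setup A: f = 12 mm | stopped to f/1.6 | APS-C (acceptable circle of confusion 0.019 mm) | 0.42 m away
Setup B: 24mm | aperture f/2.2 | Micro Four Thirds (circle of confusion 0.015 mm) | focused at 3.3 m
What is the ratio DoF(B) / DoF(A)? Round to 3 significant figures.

17.6

Setup A: H = 12²/(1.6×0.019) + 12 ≈ 4748.8 mm; DoF = Df − Dn = 459.586 − 386.693 ≈ 72.893 mm.
Setup B: H = 24²/(2.2×0.015) + 24 ≈ 17478.5 mm; DoF = Df − Dn = 4062.5 − 2778.5 ≈ 1284.0 mm.
Ratio = 1284.0 / 72.893 ≈ 17.6.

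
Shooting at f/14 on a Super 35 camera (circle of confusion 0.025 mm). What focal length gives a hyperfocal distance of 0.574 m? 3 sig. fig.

14.0 mm

From H = f²/(N·c) + f, with f ≪ H: f ≈ √(H·N·c) = √(574 × 14 × 0.025) = √200.90 ≈ 14.17 mm.
Exact: f² + N·c·f − N·c·H = 0 ⇒ f = (−N·c + √((N·c)² + 4·N·c·H))/2 = (−0.35 + √803.72)/2 ≈ 14.000 mm ≈ 14.0 mm.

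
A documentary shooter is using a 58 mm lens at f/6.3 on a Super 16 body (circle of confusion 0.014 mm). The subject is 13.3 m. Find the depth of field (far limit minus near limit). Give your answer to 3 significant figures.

Hyperfocal distance H = f²/(N·c) + f = 58²/(6.3 × 0.014) + 58 = 3364/0.0882 + 58 ≈ 38198.6 mm ≈ 38.20 m.
Near limit Dn = s·(H − f)/(H + s − 2f) = 13300 × (38198.6 − 58) / (38198.6 + 13300 − 2 × 58) = 13300 × 38140.6 / 51382.6 ≈ 9872 mm.
Far limit Df = s·(H − f)/(H − s) = 13300 × (38198.6 − 58) / (38198.6 − 13300) = 13300 × 38140.6 / 24898.6 ≈ 20373 mm.
Depth of field = Df − Dn = 20373 − 9872 ≈ 10501 mm ≈ 10.5 m.

10.5 m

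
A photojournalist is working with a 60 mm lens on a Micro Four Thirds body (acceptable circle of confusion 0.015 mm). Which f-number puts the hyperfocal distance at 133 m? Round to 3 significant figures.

Rearrange H = f²/(N·c) + f for N: N = f² / ((H − f)·c).
N = 60² / ((133000 − 60) × 0.015) = 3600 / 1994 ≈ 1.81.

f/1.81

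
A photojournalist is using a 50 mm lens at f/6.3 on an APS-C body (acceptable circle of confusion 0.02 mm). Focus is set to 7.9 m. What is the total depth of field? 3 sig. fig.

Hyperfocal distance H = f²/(N·c) + f = 50²/(6.3 × 0.02) + 50 = 2500/0.126 + 50 ≈ 19891.3 mm ≈ 19.89 m.
Near limit Dn = s·(H − f)/(H + s − 2f) = 7900 × (19891.3 − 50) / (19891.3 + 7900 − 2 × 50) = 7900 × 19841.3 / 27691.3 ≈ 5660.5 mm.
Far limit Df = s·(H − f)/(H − s) = 7900 × (19891.3 − 50) / (19891.3 − 7900) = 7900 × 19841.3 / 11991.3 ≈ 13071.7 mm.
Depth of field = Df − Dn = 13071.7 − 5660.5 ≈ 7411.2 mm ≈ 7.41 m.

7.41 m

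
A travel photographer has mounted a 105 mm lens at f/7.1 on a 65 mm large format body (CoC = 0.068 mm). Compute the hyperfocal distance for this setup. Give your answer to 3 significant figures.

Hyperfocal distance H = f²/(N·c) + f = 105²/(7.1 × 0.068) + 105 = 11025/0.4828 + 105 ≈ 22940.5 mm ≈ 22.9 m.

22.9 m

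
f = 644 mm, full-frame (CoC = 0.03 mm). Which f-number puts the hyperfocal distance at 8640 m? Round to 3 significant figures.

f/1.60

Rearrange H = f²/(N·c) + f for N: N = f² / ((H − f)·c).
N = 644² / ((8640000 − 644) × 0.03) = 414736 / 259181 ≈ 1.60.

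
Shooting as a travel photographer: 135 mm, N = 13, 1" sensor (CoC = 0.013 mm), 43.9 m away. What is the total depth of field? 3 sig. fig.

42.7 m

Hyperfocal distance H = f²/(N·c) + f = 135²/(13 × 0.013) + 135 = 18225/0.169 + 135 ≈ 107975.2 mm ≈ 108.0 m.
Near limit Dn = s·(H − f)/(H + s − 2f) = 43900 × (107975.2 − 135) / (107975.2 + 43900 − 2 × 135) = 43900 × 107840.2 / 151605.2 ≈ 31227 mm.
Far limit Df = s·(H − f)/(H − s) = 43900 × (107975.2 − 135) / (107975.2 − 43900) = 43900 × 107840.2 / 64075.2 ≈ 73885 mm.
Depth of field = Df − Dn = 73885 − 31227 ≈ 42658 mm ≈ 42.7 m.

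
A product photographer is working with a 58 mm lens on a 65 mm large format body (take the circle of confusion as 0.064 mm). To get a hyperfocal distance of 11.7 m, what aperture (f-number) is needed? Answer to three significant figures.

f/4.51

Rearrange H = f²/(N·c) + f for N: N = f² / ((H − f)·c).
N = 58² / ((11700 − 58) × 0.064) = 3364 / 745.1 ≈ 4.51.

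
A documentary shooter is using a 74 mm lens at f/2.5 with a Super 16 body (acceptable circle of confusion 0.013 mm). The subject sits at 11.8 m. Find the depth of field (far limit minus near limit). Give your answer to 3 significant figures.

Hyperfocal distance H = f²/(N·c) + f = 74²/(2.5 × 0.013) + 74 = 5476/0.0325 + 74 ≈ 168566.3 mm ≈ 168.6 m.
Near limit Dn = s·(H − f)/(H + s − 2f) = 11800 × (168566.3 − 74) / (168566.3 + 11800 − 2 × 74) = 11800 × 168492.3 / 180218.3 ≈ 11032.2 mm.
Far limit Df = s·(H − f)/(H − s) = 11800 × (168566.3 − 74) / (168566.3 − 11800) = 11800 × 168492.3 / 156766.3 ≈ 12682.6 mm.
Depth of field = Df − Dn = 12682.6 − 11032.2 ≈ 1650.4 mm ≈ 1.65 m.

1.65 m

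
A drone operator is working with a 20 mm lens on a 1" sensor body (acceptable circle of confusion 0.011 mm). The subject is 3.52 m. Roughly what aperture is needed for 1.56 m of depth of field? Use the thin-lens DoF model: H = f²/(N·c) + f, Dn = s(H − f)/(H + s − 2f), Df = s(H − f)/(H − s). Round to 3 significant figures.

Write h = H − f = f²/(N·c). The thin-lens limits are Dn = s·h/(h + (s−f)) and Df = s·h/(h − (s−f)), so DoF = Df − Dn = 2·s·(s−f)·h / (h² − (s−f)²).
That is a quadratic in h: DoF·h² − 2·s·(s−f)·h − DoF·(s−f)² = 0 ⇒ h = (s−f)·(s + √(s² + DoF²)) / DoF = 3500 × (3520 + √(3520² + 1560²)) / 1560 = 3500 × (3520 + 3850.19) / 1560 ≈ 16536 mm.
Then N = f²/(c·h) = 20² / (0.011 × 16536) = 400 / 181.89 ≈ 2.20.

f/2.20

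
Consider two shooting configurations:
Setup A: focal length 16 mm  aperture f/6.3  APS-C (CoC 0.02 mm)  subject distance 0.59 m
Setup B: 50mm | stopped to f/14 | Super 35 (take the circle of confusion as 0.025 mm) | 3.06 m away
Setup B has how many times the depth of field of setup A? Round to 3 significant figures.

8.66

Setup A: H = 16²/(6.3×0.02) + 16 ≈ 2047.7 mm; DoF = Df − Dn = 822.32 − 460.03 ≈ 362.29 mm.
Setup B: H = 50²/(14×0.025) + 50 ≈ 7192.9 mm; DoF = Df − Dn = 5288.6 − 2152.8 ≈ 3135.8 mm.
Ratio = 3135.8 / 362.29 ≈ 8.66.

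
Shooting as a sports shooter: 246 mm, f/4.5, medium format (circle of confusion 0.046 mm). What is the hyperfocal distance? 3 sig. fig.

293 m

Hyperfocal distance H = f²/(N·c) + f = 246²/(4.5 × 0.046) + 246 = 60516/0.207 + 246 ≈ 292593.8 mm ≈ 293 m.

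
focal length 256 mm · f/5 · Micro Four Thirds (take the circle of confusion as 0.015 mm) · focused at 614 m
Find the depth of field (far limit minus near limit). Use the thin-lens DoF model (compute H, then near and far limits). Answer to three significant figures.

Hyperfocal distance H = f²/(N·c) + f = 256²/(5 × 0.015) + 256 = 65536/0.075 + 256 ≈ 874069.3 mm ≈ 874.1 m.
Near limit Dn = s·(H − f)/(H + s − 2f) = 614000 × (874069.3 − 256) / (874069.3 + 614000 − 2 × 256) = 614000 × 873813.3 / 1487557.3 ≈ 360673 mm.
Far limit Df = s·(H − f)/(H − s) = 614000 × (874069.3 − 256) / (874069.3 − 614000) = 614000 × 873813.3 / 260069.3 ≈ 2062994 mm.
Depth of field = Df − Dn = 2062994 − 360673 ≈ 1702321 mm ≈ 1700 m.

1700 m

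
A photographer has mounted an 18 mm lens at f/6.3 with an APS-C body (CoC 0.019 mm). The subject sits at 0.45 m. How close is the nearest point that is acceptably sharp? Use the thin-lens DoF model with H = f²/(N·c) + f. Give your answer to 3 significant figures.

Hyperfocal distance H = f²/(N·c) + f = 18²/(6.3 × 0.019) + 18 = 324/0.1197 + 18 ≈ 2724.8 mm ≈ 2.725 m.
Near limit Dn = s·(H − f)/(H + s − 2f) = 450 × (2724.8 − 18) / (2724.8 + 450 − 2 × 18) = 450 × 2706.8 / 3138.8 ≈ 388.06 mm.

388 mm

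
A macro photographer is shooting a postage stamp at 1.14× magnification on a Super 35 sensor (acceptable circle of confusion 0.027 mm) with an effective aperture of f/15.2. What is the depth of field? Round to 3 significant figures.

0.632 mm

At magnification m, DoF ≈ 2·N_eff·c/m² = 2 × 15.2 × 0.027 / 1.14² = 0.8208 / 1.3 ≈ 0.632 mm.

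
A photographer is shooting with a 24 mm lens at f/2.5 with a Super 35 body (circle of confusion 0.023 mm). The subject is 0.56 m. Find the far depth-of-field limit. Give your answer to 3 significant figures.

0.592 m

Hyperfocal distance H = f²/(N·c) + f = 24²/(2.5 × 0.023) + 24 = 576/0.0575 + 24 ≈ 10041.4 mm ≈ 10.04 m.
Far limit Df = s·(H − f)/(H − s) = 560 × (10041.4 − 24) / (10041.4 − 560) = 560 × 10017.4 / 9481.4 ≈ 591.66 mm ≈ 0.592 m.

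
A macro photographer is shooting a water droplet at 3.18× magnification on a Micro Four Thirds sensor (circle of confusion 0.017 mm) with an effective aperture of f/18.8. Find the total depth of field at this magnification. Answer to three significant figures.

At magnification m, DoF ≈ 2·N_eff·c/m² = 2 × 18.8 × 0.017 / 3.18² = 0.6392 / 10.11 ≈ 0.0632 mm.

0.0632 mm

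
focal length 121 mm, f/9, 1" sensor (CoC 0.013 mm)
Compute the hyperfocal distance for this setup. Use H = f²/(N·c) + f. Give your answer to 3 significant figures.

Hyperfocal distance H = f²/(N·c) + f = 121²/(9 × 0.013) + 121 = 14641/0.117 + 121 ≈ 125257.8 mm ≈ 125 m.

125 m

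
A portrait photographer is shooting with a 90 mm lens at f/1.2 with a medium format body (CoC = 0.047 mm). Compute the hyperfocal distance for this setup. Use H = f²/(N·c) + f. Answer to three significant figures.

144 m

Hyperfocal distance H = f²/(N·c) + f = 90²/(1.2 × 0.047) + 90 = 8100/0.0564 + 90 ≈ 143707.0 mm ≈ 144 m.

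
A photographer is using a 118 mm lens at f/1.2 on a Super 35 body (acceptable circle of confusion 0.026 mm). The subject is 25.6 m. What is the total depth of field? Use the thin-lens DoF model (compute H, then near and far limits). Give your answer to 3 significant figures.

Hyperfocal distance H = f²/(N·c) + f = 118²/(1.2 × 0.026) + 118 = 13924/0.0312 + 118 ≈ 446400.1 mm ≈ 446.4 m.
Near limit Dn = s·(H − f)/(H + s − 2f) = 25600 × (446400.1 − 118) / (446400.1 + 25600 − 2 × 118) = 25600 × 446282.1 / 471764.1 ≈ 24217.2 mm.
Far limit Df = s·(H − f)/(H − s) = 25600 × (446400.1 − 118) / (446400.1 − 25600) = 25600 × 446282.1 / 420800.1 ≈ 27150.2 mm.
Depth of field = Df − Dn = 27150.2 − 24217.2 ≈ 2933.0 mm ≈ 2.93 m.

2.93 m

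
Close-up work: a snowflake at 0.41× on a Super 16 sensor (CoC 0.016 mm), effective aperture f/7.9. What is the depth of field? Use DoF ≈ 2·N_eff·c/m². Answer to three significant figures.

1.50 mm

At magnification m, DoF ≈ 2·N_eff·c/m² = 2 × 7.9 × 0.016 / 0.41² = 0.2528 / 0.1681 ≈ 1.5 mm.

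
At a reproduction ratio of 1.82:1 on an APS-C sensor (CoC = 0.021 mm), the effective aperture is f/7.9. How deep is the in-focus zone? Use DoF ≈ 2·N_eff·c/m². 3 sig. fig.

At magnification m, DoF ≈ 2·N_eff·c/m² = 2 × 7.9 × 0.021 / 1.82² = 0.3318 / 3.312 ≈ 0.1 mm.

0.100 mm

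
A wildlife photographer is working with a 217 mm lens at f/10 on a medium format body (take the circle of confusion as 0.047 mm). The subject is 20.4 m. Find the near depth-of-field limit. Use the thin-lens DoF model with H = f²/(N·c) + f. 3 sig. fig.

17.0 m

Hyperfocal distance H = f²/(N·c) + f = 217²/(10 × 0.047) + 217 = 47089/0.47 + 217 ≈ 100406.4 mm ≈ 100.4 m.
Near limit Dn = s·(H − f)/(H + s − 2f) = 20400 × (100406.4 − 217) / (100406.4 + 20400 − 2 × 217) = 20400 × 100189.4 / 120372.4 ≈ 16980 mm ≈ 17.0 m.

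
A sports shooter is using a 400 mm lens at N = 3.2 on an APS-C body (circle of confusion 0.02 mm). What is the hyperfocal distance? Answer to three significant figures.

Hyperfocal distance H = f²/(N·c) + f = 400²/(3.2 × 0.02) + 400 = 160000/0.064 + 400 ≈ 2500400.0 mm ≈ 2500 m.

2500 m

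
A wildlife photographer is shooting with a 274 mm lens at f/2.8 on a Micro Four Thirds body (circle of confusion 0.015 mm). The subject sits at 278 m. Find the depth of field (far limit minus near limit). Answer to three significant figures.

88.5 m

Hyperfocal distance H = f²/(N·c) + f = 274²/(2.8 × 0.015) + 274 = 75076/0.042 + 274 ≈ 1787797.8 mm ≈ 1788 m.
Near limit Dn = s·(H − f)/(H + s − 2f) = 278000 × (1787797.8 − 274) / (1787797.8 + 278000 − 2 × 274) = 278000 × 1787523.8 / 2065249.8 ≈ 240616 mm.
Far limit Df = s·(H − f)/(H − s) = 278000 × (1787797.8 − 274) / (1787797.8 − 278000) = 278000 × 1787523.8 / 1509797.8 ≈ 329138 mm.
Depth of field = Df − Dn = 329138 − 240616 ≈ 88522 mm ≈ 88.5 m.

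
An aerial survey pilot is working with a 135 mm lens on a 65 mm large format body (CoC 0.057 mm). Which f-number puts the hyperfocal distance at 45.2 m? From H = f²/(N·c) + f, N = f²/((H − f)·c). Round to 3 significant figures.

Rearrange H = f²/(N·c) + f for N: N = f² / ((H − f)·c).
N = 135² / ((45200 − 135) × 0.057) = 18225 / 2569 ≈ 7.10.

f/7.10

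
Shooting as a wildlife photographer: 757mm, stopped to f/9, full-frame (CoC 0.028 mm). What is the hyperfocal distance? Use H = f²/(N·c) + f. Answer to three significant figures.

Hyperfocal distance H = f²/(N·c) + f = 757²/(9 × 0.028) + 757 = 573049/0.252 + 757 ≈ 2274761.0 mm ≈ 2270 m.

2270 m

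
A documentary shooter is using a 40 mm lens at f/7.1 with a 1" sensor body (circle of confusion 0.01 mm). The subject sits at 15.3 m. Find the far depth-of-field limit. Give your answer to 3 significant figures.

Hyperfocal distance H = f²/(N·c) + f = 40²/(7.1 × 0.01) + 40 = 1600/0.071 + 40 ≈ 22575.2 mm ≈ 22.58 m.
Far limit Df = s·(H − f)/(H − s) = 15300 × (22575.2 − 40) / (22575.2 − 15300) = 15300 × 22535.2 / 7275.2 ≈ 47392 mm ≈ 47.4 m.

47.4 m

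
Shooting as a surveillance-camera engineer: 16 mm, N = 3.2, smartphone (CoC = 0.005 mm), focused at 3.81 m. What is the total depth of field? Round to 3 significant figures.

1.91 m

Hyperfocal distance H = f²/(N·c) + f = 16²/(3.2 × 0.005) + 16 = 256/0.016 + 16 ≈ 16016.0 mm ≈ 16.02 m.
Near limit Dn = s·(H − f)/(H + s − 2f) = 3810 × (16016.0 − 16) / (16016.0 + 3810 − 2 × 16) = 3810 × 16000.0 / 19794.0 ≈ 3079.7 mm.
Far limit Df = s·(H − f)/(H − s) = 3810 × (16016.0 − 16) / (16016.0 − 3810) = 3810 × 16000.0 / 12206.0 ≈ 4994.3 mm.
Depth of field = Df − Dn = 4994.3 − 3079.7 ≈ 1914.6 mm ≈ 1.91 m.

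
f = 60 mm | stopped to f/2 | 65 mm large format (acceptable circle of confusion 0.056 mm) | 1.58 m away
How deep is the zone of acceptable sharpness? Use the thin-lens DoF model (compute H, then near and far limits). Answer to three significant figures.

150 mm

Hyperfocal distance H = f²/(N·c) + f = 60²/(2 × 0.056) + 60 = 3600/0.112 + 60 ≈ 32202.9 mm ≈ 32.20 m.
Near limit Dn = s·(H − f)/(H + s − 2f) = 1580 × (32202.9 − 60) / (32202.9 + 1580 − 2 × 60) = 1580 × 32142.9 / 33662.9 ≈ 1508.66 mm.
Far limit Df = s·(H − f)/(H − s) = 1580 × (32202.9 − 60) / (32202.9 − 1580) = 1580 × 32142.9 / 30622.9 ≈ 1658.43 mm.
Depth of field = Df − Dn = 1658.43 − 1508.66 ≈ 149.77 mm.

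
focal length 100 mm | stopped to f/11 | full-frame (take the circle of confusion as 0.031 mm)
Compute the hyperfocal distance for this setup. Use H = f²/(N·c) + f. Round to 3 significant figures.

29.4 m

Hyperfocal distance H = f²/(N·c) + f = 100²/(11 × 0.031) + 100 = 10000/0.341 + 100 ≈ 29425.5 mm ≈ 29.4 m.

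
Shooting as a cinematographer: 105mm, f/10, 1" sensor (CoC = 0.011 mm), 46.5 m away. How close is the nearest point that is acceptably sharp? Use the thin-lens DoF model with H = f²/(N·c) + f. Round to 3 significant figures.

Hyperfocal distance H = f²/(N·c) + f = 105²/(10 × 0.011) + 105 = 11025/0.11 + 105 ≈ 100332.3 mm ≈ 100.3 m.
Near limit Dn = s·(H − f)/(H + s − 2f) = 46500 × (100332.3 − 105) / (100332.3 + 46500 − 2 × 105) = 46500 × 100227.3 / 146622.3 ≈ 31786 mm ≈ 31.8 m.

31.8 m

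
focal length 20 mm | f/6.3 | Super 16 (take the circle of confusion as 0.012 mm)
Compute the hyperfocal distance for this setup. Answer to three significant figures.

5.31 m

Hyperfocal distance H = f²/(N·c) + f = 20²/(6.3 × 0.012) + 20 = 400/0.0756 + 20 ≈ 5311.0 mm ≈ 5.31 m.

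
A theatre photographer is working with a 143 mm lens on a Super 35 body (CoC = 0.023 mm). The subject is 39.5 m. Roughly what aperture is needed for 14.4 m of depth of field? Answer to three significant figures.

f/3.99

Write h = H − f = f²/(N·c). The thin-lens limits are Dn = s·h/(h + (s−f)) and Df = s·h/(h − (s−f)), so DoF = Df − Dn = 2·s·(s−f)·h / (h² − (s−f)²).
That is a quadratic in h: DoF·h² − 2·s·(s−f)·h − DoF·(s−f)² = 0 ⇒ h = (s−f)·(s + √(s² + DoF²)) / DoF = 39357 × (39500 + √(39500² + 14400²)) / 14400 = 39357 × (39500 + 42043.0) / 14400 ≈ 222867 mm.
Then N = f²/(c·h) = 143² / (0.023 × 222867) = 20449 / 5125.9 ≈ 3.99.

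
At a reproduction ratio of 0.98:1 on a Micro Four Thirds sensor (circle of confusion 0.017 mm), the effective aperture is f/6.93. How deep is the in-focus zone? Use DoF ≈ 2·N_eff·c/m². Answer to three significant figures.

0.245 mm

At magnification m, DoF ≈ 2·N_eff·c/m² = 2 × 6.93 × 0.017 / 0.98² = 0.2356 / 0.9604 ≈ 0.245 mm.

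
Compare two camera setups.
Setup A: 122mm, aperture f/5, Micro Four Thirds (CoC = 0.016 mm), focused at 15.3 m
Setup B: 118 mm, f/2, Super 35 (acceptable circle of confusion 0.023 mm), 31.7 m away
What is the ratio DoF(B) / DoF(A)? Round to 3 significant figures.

Setup A: H = 122²/(5×0.016) + 122 ≈ 186172.0 mm; DoF = Df − Dn = 16659.0 − 14146.0 ≈ 2513.0 mm.
Setup B: H = 118²/(2×0.023) + 118 ≈ 302813.7 mm; DoF = Df − Dn = 35392.7 − 28705.0 ≈ 6687.7 mm.
Ratio = 6687.7 / 2513.0 ≈ 2.66.

2.66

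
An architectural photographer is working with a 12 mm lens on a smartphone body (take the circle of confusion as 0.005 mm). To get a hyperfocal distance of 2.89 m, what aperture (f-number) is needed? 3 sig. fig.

Rearrange H = f²/(N·c) + f for N: N = f² / ((H − f)·c).
N = 12² / ((2890 − 12) × 0.005) = 144 / 14.39 ≈ 10.

f/10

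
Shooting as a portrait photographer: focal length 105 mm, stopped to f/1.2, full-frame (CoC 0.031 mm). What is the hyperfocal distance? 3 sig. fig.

Hyperfocal distance H = f²/(N·c) + f = 105²/(1.2 × 0.031) + 105 = 11025/0.0372 + 105 ≈ 296476.0 mm ≈ 296 m.

296 m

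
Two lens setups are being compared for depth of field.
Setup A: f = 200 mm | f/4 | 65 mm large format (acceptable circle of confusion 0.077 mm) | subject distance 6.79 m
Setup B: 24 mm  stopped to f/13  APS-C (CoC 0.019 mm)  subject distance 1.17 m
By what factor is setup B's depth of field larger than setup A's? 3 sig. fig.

2.19

Setup A: H = 200²/(4×0.077) + 200 ≈ 130070.1 mm; DoF = Df − Dn = 7152.96 − 6462.09 ≈ 690.87 mm.
Setup B: H = 24²/(13×0.019) + 24 ≈ 2356.0 mm; DoF = Df − Dn = 2300.6 − 784.5 ≈ 1516.1 mm.
Ratio = 1516.1 / 690.87 ≈ 2.19.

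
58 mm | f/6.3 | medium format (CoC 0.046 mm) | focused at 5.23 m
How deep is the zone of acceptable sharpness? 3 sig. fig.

Hyperfocal distance H = f²/(N·c) + f = 58²/(6.3 × 0.046) + 58 = 3364/0.2898 + 58 ≈ 11666.0 mm ≈ 11.67 m.
Near limit Dn = s·(H − f)/(H + s − 2f) = 5230 × (11666.0 − 58) / (11666.0 + 5230 − 2 × 58) = 5230 × 11608.0 / 16780.0 ≈ 3618.0 mm.
Far limit Df = s·(H − f)/(H − s) = 5230 × (11666.0 − 58) / (11666.0 − 5230) = 5230 × 11608.0 / 6436.0 ≈ 9432.8 mm.
Depth of field = Df − Dn = 9432.8 − 3618.0 ≈ 5814.8 mm ≈ 5.81 m.

5.81 m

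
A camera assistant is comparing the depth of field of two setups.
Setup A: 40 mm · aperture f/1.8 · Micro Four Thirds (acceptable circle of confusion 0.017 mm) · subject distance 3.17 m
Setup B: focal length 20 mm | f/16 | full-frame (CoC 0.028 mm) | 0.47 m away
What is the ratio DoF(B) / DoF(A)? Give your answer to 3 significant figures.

1.67

Setup A: H = 40²/(1.8×0.017) + 40 ≈ 52327.6 mm; DoF = Df − Dn = 3371.84 − 2990.96 ≈ 380.88 mm.
Setup B: H = 20²/(16×0.028) + 20 ≈ 912.9 mm; DoF = Df − Dn = 947.58 − 312.50 ≈ 635.08 mm.
Ratio = 635.08 / 380.88 ≈ 1.67.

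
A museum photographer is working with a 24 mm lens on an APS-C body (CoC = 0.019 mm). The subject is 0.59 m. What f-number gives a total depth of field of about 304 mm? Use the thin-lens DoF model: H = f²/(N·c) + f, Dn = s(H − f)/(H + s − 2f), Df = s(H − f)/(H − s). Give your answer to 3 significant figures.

f/13

Write h = H − f = f²/(N·c). The thin-lens limits are Dn = s·h/(h + (s−f)) and Df = s·h/(h − (s−f)), so DoF = Df − Dn = 2·s·(s−f)·h / (h² − (s−f)²).
That is a quadratic in h: DoF·h² − 2·s·(s−f)·h − DoF·(s−f)² = 0 ⇒ h = (s−f)·(s + √(s² + DoF²)) / DoF = 566 × (590 + √(590² + 304²)) / 304 = 566 × (590 + 663.714) / 304 ≈ 2334.2 mm.
Then N = f²/(c·h) = 24² / (0.019 × 2334.2) = 576 / 44.350 ≈ 13.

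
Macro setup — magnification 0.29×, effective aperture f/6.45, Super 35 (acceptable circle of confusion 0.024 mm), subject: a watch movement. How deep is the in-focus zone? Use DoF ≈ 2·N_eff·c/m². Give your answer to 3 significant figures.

3.68 mm

At magnification m, DoF ≈ 2·N_eff·c/m² = 2 × 6.45 × 0.024 / 0.29² = 0.3096 / 0.0841 ≈ 3.68 mm.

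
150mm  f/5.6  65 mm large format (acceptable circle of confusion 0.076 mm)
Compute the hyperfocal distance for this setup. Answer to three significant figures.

53.0 m

Hyperfocal distance H = f²/(N·c) + f = 150²/(5.6 × 0.076) + 150 = 22500/0.4256 + 150 ≈ 53016.5 mm ≈ 53.0 m.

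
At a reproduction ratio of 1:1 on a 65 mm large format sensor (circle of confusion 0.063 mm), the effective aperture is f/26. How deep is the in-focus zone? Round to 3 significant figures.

At magnification m, DoF ≈ 2·N_eff·c/m² = 2 × 26 × 0.063 / 1² = 3.276 / 1 ≈ 3.28 mm.

3.28 mm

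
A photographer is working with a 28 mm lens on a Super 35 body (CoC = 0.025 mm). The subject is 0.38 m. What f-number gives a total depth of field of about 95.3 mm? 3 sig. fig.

f/11

Write h = H − f = f²/(N·c). The thin-lens limits are Dn = s·h/(h + (s−f)) and Df = s·h/(h − (s−f)), so DoF = Df − Dn = 2·s·(s−f)·h / (h² − (s−f)²).
That is a quadratic in h: DoF·h² − 2·s·(s−f)·h − DoF·(s−f)² = 0 ⇒ h = (s−f)·(s + √(s² + DoF²)) / DoF = 352 × (380 + √(380² + 95.3²)) / 95.3 = 352 × (380 + 391.768) / 95.3 ≈ 2850.6 mm.
Then N = f²/(c·h) = 28² / (0.025 × 2850.6) = 784 / 71.265 ≈ 11.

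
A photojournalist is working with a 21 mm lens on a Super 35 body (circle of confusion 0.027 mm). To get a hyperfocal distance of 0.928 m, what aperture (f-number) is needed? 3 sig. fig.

f/18

Rearrange H = f²/(N·c) + f for N: N = f² / ((H − f)·c).
N = 21² / ((928 − 21) × 0.027) = 441 / 24.49 ≈ 18.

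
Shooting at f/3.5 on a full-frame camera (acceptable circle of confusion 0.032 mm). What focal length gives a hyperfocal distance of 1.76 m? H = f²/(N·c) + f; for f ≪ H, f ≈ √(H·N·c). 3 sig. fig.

From H = f²/(N·c) + f, with f ≪ H: f ≈ √(H·N·c) = √(1760 × 3.5 × 0.032) = √197.12 ≈ 14.04 mm.
The +f correction barely moves this — solving exactly, f² + N·c·f − N·c·H = 0 ⇒ f = (−N·c + √((N·c)² + 4·N·c·H))/2 = (−0.112 + √788.49)/2 ≈ 13.984 mm, so f ≈ 14.0 mm.

14.0 mm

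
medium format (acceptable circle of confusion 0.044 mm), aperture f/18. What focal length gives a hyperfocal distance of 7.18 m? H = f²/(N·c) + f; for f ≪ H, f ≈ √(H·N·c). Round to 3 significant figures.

From H = f²/(N·c) + f, with f ≪ H: f ≈ √(H·N·c) = √(7180 × 18 × 0.044) = √5686.6 ≈ 75.41 mm.
Exact: f² + N·c·f − N·c·H = 0 ⇒ f = (−N·c + √((N·c)² + 4·N·c·H))/2 = (−0.792 + √22747)/2 ≈ 75.014 mm ≈ 75.0 mm.

75.0 mm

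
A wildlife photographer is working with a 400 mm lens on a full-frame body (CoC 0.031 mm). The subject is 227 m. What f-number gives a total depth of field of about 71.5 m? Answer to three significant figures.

Write h = H − f = f²/(N·c). The thin-lens limits are Dn = s·h/(h + (s−f)) and Df = s·h/(h − (s−f)), so DoF = Df − Dn = 2·s·(s−f)·h / (h² − (s−f)²).
That is a quadratic in h: DoF·h² − 2·s·(s−f)·h − DoF·(s−f)² = 0 ⇒ h = (s−f)·(s + √(s² + DoF²)) / DoF = 226600 × (227000 + √(227000² + 71500²)) / 71500 = 226600 × (227000 + 237994) / 71500 ≈ 1473674 mm.
Then N = f²/(c·h) = 400² / (0.031 × 1473674) = 160000 / 45684 ≈ 3.50.

f/3.50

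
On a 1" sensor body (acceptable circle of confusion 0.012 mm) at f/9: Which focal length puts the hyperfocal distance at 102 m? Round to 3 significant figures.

105 mm

From H = f²/(N·c) + f, with f ≪ H: f ≈ √(H·N·c) = √(102000 × 9 × 0.012) = √11016 ≈ 105.0 mm.
The +f correction barely moves this — solving exactly, f² + N·c·f − N·c·H = 0 ⇒ f = (−N·c + √((N·c)² + 4·N·c·H))/2 = (−0.108 + √44064)/2 ≈ 104.90 mm, so f ≈ 105 mm.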